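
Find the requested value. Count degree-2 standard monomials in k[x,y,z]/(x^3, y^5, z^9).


Need i<3, j<5, k<9 with i+j+k=2.
For each i, j ranges over max(0,2-i-8)..min(4,2-i):
  i=0: j in [0,2] -> 3
  i=1: j in [0,1] -> 2
  i=2: j in [0,0] -> 1
H(2) = 3+2+1 = 6


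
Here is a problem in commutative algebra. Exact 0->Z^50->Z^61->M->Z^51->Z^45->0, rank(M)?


Alt sum=0:
(-1)^0*50 + (-1)^1*61 + (-1)^2*? + (-1)^3*51 + (-1)^4*45=0
rank(M)=17


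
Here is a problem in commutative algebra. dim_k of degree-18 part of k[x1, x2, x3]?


C(d+n-1,n-1)=C(20,2)=190


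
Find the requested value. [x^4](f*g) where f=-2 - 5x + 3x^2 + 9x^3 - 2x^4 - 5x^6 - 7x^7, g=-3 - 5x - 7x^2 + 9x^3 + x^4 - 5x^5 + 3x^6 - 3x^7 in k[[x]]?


[x^4] = sum a_i*b_j, i+j=4
  -2*1=-2
  -5*9=-45
  3*-7=-21
  9*-5=-45
  -2*-3=6
Sum=-107


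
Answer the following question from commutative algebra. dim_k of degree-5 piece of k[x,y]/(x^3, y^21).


k[x,y], I = (x^3, y^21), d = 5
Need i < 3 and d-i < 21.
Range: 0 <= i <= 2.
H(5) = 3


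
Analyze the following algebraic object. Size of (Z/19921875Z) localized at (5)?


5-primary part: 19921875=5^8*51
Size=5^8=390625


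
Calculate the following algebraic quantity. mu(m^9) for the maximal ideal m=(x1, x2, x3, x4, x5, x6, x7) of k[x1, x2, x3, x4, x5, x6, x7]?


Graded Nakayama: mu(m^d) = dim_k (m^d/m^(d+1)) = #degree-9 monomials in 7 vars
C(n+d-1,d)=C(15,9)=5005


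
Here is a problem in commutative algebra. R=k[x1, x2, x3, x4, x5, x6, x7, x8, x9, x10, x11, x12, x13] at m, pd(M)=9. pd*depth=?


pd+depth=13
depth=13-9=4
pd*depth=9*4=36


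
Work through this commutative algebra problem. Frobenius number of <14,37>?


gcd(14,37)=1 => F=ab-a-b=14*37-14-37=518-51=467


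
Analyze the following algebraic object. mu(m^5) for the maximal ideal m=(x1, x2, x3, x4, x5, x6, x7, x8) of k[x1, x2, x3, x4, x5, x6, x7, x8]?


Graded Nakayama: mu(m^d) = dim_k (m^d/m^(d+1)) = #degree-5 monomials in 8 vars
C(n+d-1,d)=C(12,5)=792


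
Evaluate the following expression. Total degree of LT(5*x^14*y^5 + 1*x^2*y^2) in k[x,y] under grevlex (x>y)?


LT: 5*x^14*y^5
deg_x=14, deg_y=5
Total=14+5=19


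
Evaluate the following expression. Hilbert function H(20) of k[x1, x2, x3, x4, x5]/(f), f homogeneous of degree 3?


C(24,4)-C(21,4)=10626-5985=4641


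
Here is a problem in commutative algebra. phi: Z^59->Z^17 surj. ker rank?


rank(ker) = 59-17 = 42


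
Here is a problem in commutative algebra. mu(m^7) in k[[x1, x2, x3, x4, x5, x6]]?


C(n+d-1,d)=C(12,7)=792


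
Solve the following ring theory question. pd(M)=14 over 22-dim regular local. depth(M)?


pd+depth=depth(R)=22
depth=22-14=8


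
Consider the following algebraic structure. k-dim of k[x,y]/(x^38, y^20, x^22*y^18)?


k[x,y]/I, I = (x^38, y^20, x^22*y^18)
Rect: 38x20=760. Corner: (38-22)x(20-18)=32.
dim = 760-32 = 728


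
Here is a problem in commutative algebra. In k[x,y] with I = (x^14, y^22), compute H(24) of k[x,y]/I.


k[x,y], I = (x^14, y^22), d = 24
Need i < 14 and d-i < 22.
Range: 3 <= i <= 13.
H(24) = 11


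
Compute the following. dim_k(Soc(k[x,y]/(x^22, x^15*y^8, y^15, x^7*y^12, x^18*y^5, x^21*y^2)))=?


Socle = ann(m) = span of standard monomials u with x*u, y*u in I (staircase corners).
Minimal generators: x^22, x^21*y^2, x^18*y^5, x^15*y^8, x^7*y^12, y^15
Corners: x^6y^14, x^14y^11, x^17y^7, x^20y^4, x^21y
Socle dim=5


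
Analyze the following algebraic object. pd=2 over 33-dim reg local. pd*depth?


pd+depth=33
depth=33-2=31
pd*depth=2*31=62


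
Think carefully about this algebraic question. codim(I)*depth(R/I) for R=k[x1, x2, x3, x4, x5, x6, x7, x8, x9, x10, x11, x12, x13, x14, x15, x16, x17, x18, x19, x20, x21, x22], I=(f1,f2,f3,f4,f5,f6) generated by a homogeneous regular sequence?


codim=6, depth=dim(R/I)=22-6=16
Product=6*16=96


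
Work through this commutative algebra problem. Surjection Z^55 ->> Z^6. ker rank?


rank(ker) = 55-6 = 49


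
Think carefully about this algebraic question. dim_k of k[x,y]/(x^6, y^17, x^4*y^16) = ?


k[x,y]/I, I = (x^6, y^17, x^4*y^16)
Rect: 6x17=102. Corner: (6-4)x(17-16)=2.
dim = 102-2 = 100


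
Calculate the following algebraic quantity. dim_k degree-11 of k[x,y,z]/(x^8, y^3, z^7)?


Need i<8, j<3, k<7 with i+j+k=11.
For each i, j ranges over max(0,11-i-6)..min(2,11-i):
  i=0: j in [5,2] -> 0
  i=1: j in [4,2] -> 0
  i=2: j in [3,2] -> 0
  i=3: j in [2,2] -> 1
  i=4: j in [1,2] -> 2
  i=5: j in [0,2] -> 3
  i=6: j in [0,2] -> 3
  i=7: j in [0,2] -> 3
H(11) = 0+0+0+1+2+3+3+3 = 12


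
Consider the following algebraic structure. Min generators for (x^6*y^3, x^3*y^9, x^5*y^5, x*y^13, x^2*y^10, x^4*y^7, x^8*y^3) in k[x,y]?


Remove redundant (divisible by others).
x^8*y^3 redundant.
Min: x^6*y^3, x^5*y^5, x^4*y^7, x^3*y^9, x^2*y^10, x*y^13
Count=6


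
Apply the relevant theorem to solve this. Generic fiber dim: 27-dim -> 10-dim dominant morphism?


dim(fiber)=dim(X)-dim(Y)=27-10=17


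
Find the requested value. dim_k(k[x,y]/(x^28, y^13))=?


Basis: x^i*y^j, i<28, j<13
28*13=364


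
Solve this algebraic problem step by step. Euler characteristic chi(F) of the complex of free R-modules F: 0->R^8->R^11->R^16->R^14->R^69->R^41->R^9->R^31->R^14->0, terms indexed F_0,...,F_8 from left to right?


chi = sum (-1)^i * rank:
(-1)^0*8=8
(-1)^1*11=-11
(-1)^2*16=16
(-1)^3*14=-14
(-1)^4*69=69
(-1)^5*41=-41
(-1)^6*9=9
(-1)^7*31=-31
(-1)^8*14=14
chi=19


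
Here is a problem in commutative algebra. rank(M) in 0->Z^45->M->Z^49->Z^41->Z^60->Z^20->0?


Alt sum=0:
(-1)^0*45 + (-1)^1*? + (-1)^2*49 + (-1)^3*41 + (-1)^4*60 + (-1)^5*20=0
rank(M)=93


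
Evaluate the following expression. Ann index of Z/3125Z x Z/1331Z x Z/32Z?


Exponent = lcm of the cyclic orders; pairwise coprime => product.
5^5*11^3*2^5=3125*1331*32=133100000


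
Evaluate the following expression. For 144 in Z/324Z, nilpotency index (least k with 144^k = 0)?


144^k mod 324:
k=1: 144
k=2: 0
First zero at k = 2


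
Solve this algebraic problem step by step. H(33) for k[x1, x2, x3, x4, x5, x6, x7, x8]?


C(d+n-1,n-1)=C(40,7)=18643560


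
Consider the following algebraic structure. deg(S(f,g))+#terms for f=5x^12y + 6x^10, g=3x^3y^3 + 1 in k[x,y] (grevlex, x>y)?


LT(f)=5x^12y, LT(g)=3x^3y^3
lcm(LM)=x^12y^3
S(f,g) (scaled by 15 to clear denominators) = 3y^2*f - 5x^9*g = 18x^10y^2 - 5x^9
2 terms, deg 12.
12+2=14


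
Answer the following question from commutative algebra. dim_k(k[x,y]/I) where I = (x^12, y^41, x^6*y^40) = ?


k[x,y]/I, I = (x^12, y^41, x^6*y^40)
Rect: 12x41=492. Corner: (12-6)x(41-40)=6.
dim = 492-6 = 486


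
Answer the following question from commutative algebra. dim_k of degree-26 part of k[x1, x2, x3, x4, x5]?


C(d+n-1,n-1)=C(30,4)=27405


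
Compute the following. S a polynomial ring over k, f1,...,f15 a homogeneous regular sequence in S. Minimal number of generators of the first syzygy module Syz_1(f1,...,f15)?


Regular sequence => Koszul complex is the minimal free resolution.
Syz_1 minimally generated by Koszul relations f_i*e_j - f_j*e_i (i<j): mu(Syz_1) = beta_2 = C(m,2) = m(m-1)/2
m=15
15*14/2 = 105


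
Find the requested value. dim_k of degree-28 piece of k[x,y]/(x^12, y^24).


k[x,y], I = (x^12, y^24), d = 28
Need i < 12 and d-i < 24.
Range: 5 <= i <= 11.
H(28) = 7


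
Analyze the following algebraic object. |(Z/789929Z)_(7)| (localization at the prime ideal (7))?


7-primary part: 789929=7^5*47
Size=7^5=16807


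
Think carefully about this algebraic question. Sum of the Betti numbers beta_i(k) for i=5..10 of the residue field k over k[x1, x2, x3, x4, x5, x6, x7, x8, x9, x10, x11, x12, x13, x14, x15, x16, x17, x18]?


Koszul resolution: beta_i(k)=C(n,i), n=18
C(18,5)=8568, C(18,6)=18564, C(18,7)=31824, C(18,8)=43758, C(18,9)=48620, C(18,10)=43758
Sum=195092


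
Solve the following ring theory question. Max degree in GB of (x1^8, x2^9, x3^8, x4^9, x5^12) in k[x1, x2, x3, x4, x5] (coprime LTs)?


Pure powers, coprime LTs => already GB.
Degrees: 8, 9, 8, 9, 12
Max=12


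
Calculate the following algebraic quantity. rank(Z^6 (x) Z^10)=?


rank(M(x)N) = rank(M)*rank(N)
6*10 = 60


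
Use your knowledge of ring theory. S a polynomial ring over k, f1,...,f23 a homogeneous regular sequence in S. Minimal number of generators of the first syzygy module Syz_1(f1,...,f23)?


Regular sequence => Koszul complex is the minimal free resolution.
Syz_1 minimally generated by Koszul relations f_i*e_j - f_j*e_i (i<j): mu(Syz_1) = beta_2 = C(m,2) = m(m-1)/2
m=23
23*22/2 = 253


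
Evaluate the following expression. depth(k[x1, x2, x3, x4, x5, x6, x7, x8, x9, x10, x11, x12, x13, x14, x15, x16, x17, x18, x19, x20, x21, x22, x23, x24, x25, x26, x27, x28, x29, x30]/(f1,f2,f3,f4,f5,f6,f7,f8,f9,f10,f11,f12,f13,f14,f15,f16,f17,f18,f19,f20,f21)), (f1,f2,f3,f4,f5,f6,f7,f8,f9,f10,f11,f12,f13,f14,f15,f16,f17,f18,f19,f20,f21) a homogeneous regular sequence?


depth(R)=30
depth(R/I)=30-21=9


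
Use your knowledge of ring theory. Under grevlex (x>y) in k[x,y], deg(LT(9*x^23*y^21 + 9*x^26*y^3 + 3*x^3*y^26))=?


LT: 9*x^23*y^21
deg_x=23, deg_y=21
Total=23+21=44


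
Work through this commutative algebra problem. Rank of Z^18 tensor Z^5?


rank(M(x)N) = rank(M)*rank(N)
18*5 = 90


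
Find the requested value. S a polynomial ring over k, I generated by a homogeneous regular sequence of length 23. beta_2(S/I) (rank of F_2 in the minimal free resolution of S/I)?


Regular sequence => Koszul complex is the minimal free resolution.
Syz_1 minimally generated by Koszul relations f_i*e_j - f_j*e_i (i<j): mu(Syz_1) = beta_2 = C(m,2) = m(m-1)/2
m=23
23*22/2 = 253


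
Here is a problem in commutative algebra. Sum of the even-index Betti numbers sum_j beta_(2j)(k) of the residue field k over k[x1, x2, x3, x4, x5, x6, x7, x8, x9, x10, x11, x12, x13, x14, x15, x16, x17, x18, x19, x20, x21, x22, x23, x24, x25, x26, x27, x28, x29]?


Koszul resolution: beta_i(k)=C(n,i), n=29
sum_even C(29,i) = 2^(n-1) = 2^28 = 268435456


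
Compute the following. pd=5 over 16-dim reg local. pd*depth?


pd+depth=16
depth=16-5=11
pd*depth=5*11=55


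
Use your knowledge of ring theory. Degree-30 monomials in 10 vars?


C(d+n-1,n-1)=C(39,9)=211915132


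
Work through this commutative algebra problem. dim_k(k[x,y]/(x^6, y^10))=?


Basis: x^i*y^j, i<6, j<10
6*10=60


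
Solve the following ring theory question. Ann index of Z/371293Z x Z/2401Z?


Exponent = lcm of the cyclic orders; pairwise coprime => product.
13^5*7^4=371293*2401=891474493


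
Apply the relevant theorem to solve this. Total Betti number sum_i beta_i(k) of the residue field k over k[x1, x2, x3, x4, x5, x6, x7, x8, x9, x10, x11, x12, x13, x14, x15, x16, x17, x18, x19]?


Koszul resolution: beta_i(k)=C(n,i), n=19
sum_i C(19,i) = 2^19 = 524288


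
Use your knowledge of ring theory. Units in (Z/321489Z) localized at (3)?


Local ring = Z/6561Z.
phi(6561) = 3^7*(3-1) = 4374


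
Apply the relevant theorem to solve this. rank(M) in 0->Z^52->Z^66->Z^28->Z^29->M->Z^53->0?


Alt sum=0:
(-1)^0*52 + (-1)^1*66 + (-1)^2*28 + (-1)^3*29 + (-1)^4*? + (-1)^5*53=0
rank(M)=68


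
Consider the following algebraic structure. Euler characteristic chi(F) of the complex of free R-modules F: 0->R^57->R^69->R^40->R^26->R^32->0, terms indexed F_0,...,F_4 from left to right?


chi = sum (-1)^i * rank:
(-1)^0*57=57
(-1)^1*69=-69
(-1)^2*40=40
(-1)^3*26=-26
(-1)^4*32=32
chi=34


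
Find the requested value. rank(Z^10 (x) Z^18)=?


rank(M(x)N) = rank(M)*rank(N)
10*18 = 180


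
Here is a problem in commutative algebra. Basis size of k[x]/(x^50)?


Basis: 1,x,...,x^49
dim=50


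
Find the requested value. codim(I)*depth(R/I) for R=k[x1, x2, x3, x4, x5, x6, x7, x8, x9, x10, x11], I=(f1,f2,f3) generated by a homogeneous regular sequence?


codim=3, depth=dim(R/I)=11-3=8
Product=3*8=24


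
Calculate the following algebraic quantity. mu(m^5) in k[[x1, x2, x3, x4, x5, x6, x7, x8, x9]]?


C(n+d-1,d)=C(13,5)=1287


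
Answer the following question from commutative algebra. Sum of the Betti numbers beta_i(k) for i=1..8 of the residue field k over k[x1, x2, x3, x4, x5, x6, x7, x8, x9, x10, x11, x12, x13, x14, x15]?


Koszul resolution: beta_i(k)=C(n,i), n=15
C(15,1)=15, C(15,2)=105, C(15,3)=455, C(15,4)=1365, C(15,5)=3003, C(15,6)=5005, C(15,7)=6435, C(15,8)=6435
Sum=22818


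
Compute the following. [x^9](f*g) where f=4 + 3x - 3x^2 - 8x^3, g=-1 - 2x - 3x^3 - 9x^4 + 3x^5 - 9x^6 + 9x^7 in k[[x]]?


[x^9] = sum a_i*b_j, i+j=9
  -3*9=-27
  -8*-9=72
Sum=45


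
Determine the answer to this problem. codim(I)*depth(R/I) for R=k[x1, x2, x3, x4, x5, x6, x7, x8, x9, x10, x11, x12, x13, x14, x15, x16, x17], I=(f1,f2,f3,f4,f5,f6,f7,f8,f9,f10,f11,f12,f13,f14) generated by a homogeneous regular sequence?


codim=14, depth=dim(R/I)=17-14=3
Product=14*3=42


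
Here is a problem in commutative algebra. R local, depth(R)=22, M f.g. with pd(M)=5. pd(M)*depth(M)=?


pd+depth=22
depth=22-5=17
pd*depth=5*17=85


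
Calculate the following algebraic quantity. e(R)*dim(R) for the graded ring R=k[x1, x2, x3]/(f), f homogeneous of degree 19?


e(R)=deg(f)=19, dim(R)=3-1=2
e*dim=19*2=38


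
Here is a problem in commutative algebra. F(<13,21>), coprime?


gcd(13,21)=1 => F=ab-a-b=13*21-13-21=273-34=239


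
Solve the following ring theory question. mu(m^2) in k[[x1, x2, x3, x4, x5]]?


C(n+d-1,d)=C(6,2)=15


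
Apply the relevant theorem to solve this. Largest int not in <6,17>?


gcd(6,17)=1 => F=ab-a-b=6*17-6-17=102-23=79


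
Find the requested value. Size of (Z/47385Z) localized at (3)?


3-primary part: 47385=3^6*65
Size=3^6=729


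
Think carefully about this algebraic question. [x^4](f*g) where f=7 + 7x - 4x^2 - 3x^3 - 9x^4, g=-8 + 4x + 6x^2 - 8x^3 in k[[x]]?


[x^4] = sum a_i*b_j, i+j=4
  7*-8=-56
  -4*6=-24
  -3*4=-12
  -9*-8=72
Sum=-20


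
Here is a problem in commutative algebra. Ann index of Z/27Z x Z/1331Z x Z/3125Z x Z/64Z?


Exponent = lcm of the cyclic orders; pairwise coprime => product.
3^3*11^3*5^5*2^6=27*1331*3125*64=7187400000


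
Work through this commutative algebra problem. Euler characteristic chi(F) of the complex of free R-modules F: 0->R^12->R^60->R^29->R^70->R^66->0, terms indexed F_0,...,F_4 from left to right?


chi = sum (-1)^i * rank:
(-1)^0*12=12
(-1)^1*60=-60
(-1)^2*29=29
(-1)^3*70=-70
(-1)^4*66=66
chi=-23


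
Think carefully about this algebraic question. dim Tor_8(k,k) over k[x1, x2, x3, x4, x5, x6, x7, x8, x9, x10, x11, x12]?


Koszul: C(n,i)=C(12,8)=495


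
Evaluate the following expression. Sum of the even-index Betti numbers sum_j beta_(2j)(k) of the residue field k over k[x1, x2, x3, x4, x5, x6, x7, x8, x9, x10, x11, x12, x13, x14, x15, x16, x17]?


Koszul resolution: beta_i(k)=C(n,i), n=17
sum_even C(17,i) = 2^(n-1) = 2^16 = 65536


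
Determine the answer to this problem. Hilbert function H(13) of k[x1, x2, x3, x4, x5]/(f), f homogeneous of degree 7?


C(17,4)-C(10,4)=2380-210=2170


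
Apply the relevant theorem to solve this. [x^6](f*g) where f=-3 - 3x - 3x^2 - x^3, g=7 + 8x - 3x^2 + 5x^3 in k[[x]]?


[x^6] = sum a_i*b_j, i+j=6
  -1*5=-5
Sum=-5


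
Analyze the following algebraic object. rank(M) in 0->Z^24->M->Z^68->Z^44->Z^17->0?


Alt sum=0:
(-1)^0*24 + (-1)^1*? + (-1)^2*68 + (-1)^3*44 + (-1)^4*17=0
rank(M)=65


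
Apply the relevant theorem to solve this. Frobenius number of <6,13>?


gcd(6,13)=1 => F=ab-a-b=6*13-6-13=78-19=59


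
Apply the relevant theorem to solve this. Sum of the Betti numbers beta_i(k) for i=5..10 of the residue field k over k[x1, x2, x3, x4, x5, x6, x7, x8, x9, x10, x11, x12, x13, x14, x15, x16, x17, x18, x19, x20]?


Koszul resolution: beta_i(k)=C(n,i), n=20
C(20,5)=15504, C(20,6)=38760, C(20,7)=77520, C(20,8)=125970, C(20,9)=167960, C(20,10)=184756
Sum=610470


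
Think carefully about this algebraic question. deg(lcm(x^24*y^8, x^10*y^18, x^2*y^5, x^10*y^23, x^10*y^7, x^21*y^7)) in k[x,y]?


lcm = componentwise max:
x: max(24,10,2,10,10,21)=24
y: max(8,18,5,23,7,7)=23
Total=24+23=47


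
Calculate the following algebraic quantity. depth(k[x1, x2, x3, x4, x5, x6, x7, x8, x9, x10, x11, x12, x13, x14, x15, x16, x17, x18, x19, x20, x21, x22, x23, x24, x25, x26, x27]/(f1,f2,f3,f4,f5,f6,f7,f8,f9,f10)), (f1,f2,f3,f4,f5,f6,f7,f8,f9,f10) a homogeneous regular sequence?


depth(R)=27
depth(R/I)=27-10=17


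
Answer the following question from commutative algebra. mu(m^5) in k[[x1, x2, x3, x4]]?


C(n+d-1,d)=C(8,5)=56


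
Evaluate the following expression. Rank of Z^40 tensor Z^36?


rank(M(x)N) = rank(M)*rank(N)
40*36 = 1440


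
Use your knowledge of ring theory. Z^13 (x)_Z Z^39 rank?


rank(M(x)N) = rank(M)*rank(N)
13*39 = 507


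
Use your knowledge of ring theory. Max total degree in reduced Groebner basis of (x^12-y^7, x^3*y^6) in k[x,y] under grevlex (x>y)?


LT(f1)=x^12, LT(f2)=x^3y^6, lcm=x^12y^6
S(f1,f2) = y^6*f1 - x^9*f2 = -y^13
Reduced GB = {f1, f2, y^13}; degrees 12, 9, 13
Max = 13


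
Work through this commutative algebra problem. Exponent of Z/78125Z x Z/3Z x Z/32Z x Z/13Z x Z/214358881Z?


Exponent = lcm of the cyclic orders; pairwise coprime => product.
5^7*3^1*2^5*13^1*11^8=78125*3*32*13*214358881=20899990897500000


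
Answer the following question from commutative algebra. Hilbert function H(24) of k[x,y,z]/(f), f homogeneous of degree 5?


C(26,2)-C(21,2)=325-210=115


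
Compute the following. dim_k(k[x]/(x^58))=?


Basis: 1,x,...,x^57
dim=58


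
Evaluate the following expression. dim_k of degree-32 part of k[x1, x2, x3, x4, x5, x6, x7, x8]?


C(d+n-1,n-1)=C(39,7)=15380937


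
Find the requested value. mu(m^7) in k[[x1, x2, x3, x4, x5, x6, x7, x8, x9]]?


C(n+d-1,d)=C(15,7)=6435


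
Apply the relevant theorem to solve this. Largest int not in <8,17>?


gcd(8,17)=1 => F=ab-a-b=8*17-8-17=136-25=111


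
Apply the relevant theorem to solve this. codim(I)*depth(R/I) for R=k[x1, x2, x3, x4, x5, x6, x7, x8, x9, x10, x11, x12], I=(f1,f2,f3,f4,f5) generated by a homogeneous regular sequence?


codim=5, depth=dim(R/I)=12-5=7
Product=5*7=35


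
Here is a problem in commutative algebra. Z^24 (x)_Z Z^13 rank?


rank(M(x)N) = rank(M)*rank(N)
24*13 = 312


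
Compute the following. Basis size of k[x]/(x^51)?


Basis: 1,x,...,x^50
dim=51


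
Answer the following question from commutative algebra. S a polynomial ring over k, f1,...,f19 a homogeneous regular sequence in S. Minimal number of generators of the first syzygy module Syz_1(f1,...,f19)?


Regular sequence => Koszul complex is the minimal free resolution.
Syz_1 minimally generated by Koszul relations f_i*e_j - f_j*e_i (i<j): mu(Syz_1) = beta_2 = C(m,2) = m(m-1)/2
m=19
19*18/2 = 171


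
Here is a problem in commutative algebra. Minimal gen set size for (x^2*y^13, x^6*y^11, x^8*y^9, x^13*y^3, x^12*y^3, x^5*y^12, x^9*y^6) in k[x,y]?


Remove redundant (divisible by others).
x^13*y^3 redundant.
Min: x^12*y^3, x^9*y^6, x^8*y^9, x^6*y^11, x^5*y^12, x^2*y^13
Count=6


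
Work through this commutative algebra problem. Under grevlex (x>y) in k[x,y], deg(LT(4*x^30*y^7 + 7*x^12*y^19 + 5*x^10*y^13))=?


LT: 4*x^30*y^7
deg_x=30, deg_y=7
Total=30+7=37


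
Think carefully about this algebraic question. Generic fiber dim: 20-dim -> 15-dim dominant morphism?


dim(fiber)=dim(X)-dim(Y)=20-15=5


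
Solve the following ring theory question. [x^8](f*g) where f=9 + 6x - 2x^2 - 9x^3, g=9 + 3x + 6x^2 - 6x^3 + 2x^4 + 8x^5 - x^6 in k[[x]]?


[x^8] = sum a_i*b_j, i+j=8
  -2*-1=2
  -9*8=-72
Sum=-70


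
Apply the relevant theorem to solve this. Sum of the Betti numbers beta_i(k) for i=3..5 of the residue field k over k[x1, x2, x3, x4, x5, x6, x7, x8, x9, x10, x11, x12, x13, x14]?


Koszul resolution: beta_i(k)=C(n,i), n=14
C(14,3)=364, C(14,4)=1001, C(14,5)=2002
Sum=3367


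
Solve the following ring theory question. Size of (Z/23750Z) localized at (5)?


5-primary part: 23750=5^4*38
Size=5^4=625


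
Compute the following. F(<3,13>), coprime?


gcd(3,13)=1 => F=ab-a-b=3*13-3-13=39-16=23


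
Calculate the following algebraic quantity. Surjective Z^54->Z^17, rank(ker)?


rank(ker) = 54-17 = 37


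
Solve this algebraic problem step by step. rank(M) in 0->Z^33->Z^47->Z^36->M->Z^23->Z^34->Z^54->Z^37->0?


Alt sum=0:
(-1)^0*33 + (-1)^1*47 + (-1)^2*36 + (-1)^3*? + (-1)^4*23 + (-1)^5*34 + (-1)^6*54 + (-1)^7*37=0
rank(M)=28


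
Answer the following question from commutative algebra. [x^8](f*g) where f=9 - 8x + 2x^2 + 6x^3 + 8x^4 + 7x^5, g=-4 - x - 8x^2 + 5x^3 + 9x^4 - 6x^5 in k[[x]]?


[x^8] = sum a_i*b_j, i+j=8
  6*-6=-36
  8*9=72
  7*5=35
Sum=71


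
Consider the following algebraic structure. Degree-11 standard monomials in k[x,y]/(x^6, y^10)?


k[x,y], I = (x^6, y^10), d = 11
Need i < 6 and d-i < 10.
Range: 2 <= i <= 5.
H(11) = 4


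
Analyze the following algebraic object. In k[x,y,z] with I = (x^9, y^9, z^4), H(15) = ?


Need i<9, j<9, k<4 with i+j+k=15.
For each i, j ranges over max(0,15-i-3)..min(8,15-i):
  i=0: j in [12,8] -> 0
  i=1: j in [11,8] -> 0
  i=2: j in [10,8] -> 0
  i=3: j in [9,8] -> 0
  i=4: j in [8,8] -> 1
  i=5: j in [7,8] -> 2
  i=6: j in [6,8] -> 3
  i=7: j in [5,8] -> 4
  i=8: j in [4,7] -> 4
H(15) = 0+0+0+0+1+2+3+4+4 = 14


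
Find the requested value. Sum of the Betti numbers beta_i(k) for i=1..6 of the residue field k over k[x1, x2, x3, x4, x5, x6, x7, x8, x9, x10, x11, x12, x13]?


Koszul resolution: beta_i(k)=C(n,i), n=13
C(13,1)=13, C(13,2)=78, C(13,3)=286, C(13,4)=715, C(13,5)=1287, C(13,6)=1716
Sum=4095


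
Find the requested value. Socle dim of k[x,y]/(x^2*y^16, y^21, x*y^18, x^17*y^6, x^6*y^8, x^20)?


Socle = ann(m) = span of standard monomials u with x*u, y*u in I (staircase corners).
Minimal generators: x^20, x^17*y^6, x^6*y^8, x^2*y^16, x*y^18, y^21
Corners: y^20, xy^17, x^5y^15, x^16y^7, x^19y^5
Socle dim=5


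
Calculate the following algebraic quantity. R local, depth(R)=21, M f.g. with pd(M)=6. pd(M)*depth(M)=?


pd+depth=21
depth=21-6=15
pd*depth=6*15=90


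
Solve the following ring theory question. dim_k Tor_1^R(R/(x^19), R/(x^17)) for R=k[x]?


Tor_1(R/I,R/J)=(I cap J)/IJ=(x^19)/(x^36)
dim=36-19=min(19,17)=17


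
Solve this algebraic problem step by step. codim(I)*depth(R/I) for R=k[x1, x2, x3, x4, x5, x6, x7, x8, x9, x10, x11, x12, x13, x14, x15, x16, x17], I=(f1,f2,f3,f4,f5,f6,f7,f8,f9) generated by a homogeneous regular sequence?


codim=9, depth=dim(R/I)=17-9=8
Product=9*8=72


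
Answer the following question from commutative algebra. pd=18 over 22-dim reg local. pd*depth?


pd+depth=22
depth=22-18=4
pd*depth=18*4=72


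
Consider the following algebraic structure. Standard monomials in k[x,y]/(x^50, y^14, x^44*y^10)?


k[x,y]/I, I = (x^50, y^14, x^44*y^10)
Rect: 50x14=700. Corner: (50-44)x(14-10)=24.
dim = 700-24 = 676


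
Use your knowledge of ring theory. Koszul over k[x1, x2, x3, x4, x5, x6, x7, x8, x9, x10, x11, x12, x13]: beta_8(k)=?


C(n,i)=C(13,8)=1287


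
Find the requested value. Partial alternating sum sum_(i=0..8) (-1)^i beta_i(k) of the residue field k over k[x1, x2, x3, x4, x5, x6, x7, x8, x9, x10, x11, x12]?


Koszul resolution: beta_i(k)=C(n,i), n=12
sum_(i=0..p) (-1)^i C(n,i) = (-1)^p C(n-1,p)
(-1)^8*C(11,8) = (-1)^8*165 = 165


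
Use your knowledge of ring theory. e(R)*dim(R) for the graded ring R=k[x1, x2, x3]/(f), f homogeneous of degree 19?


e(R)=deg(f)=19, dim(R)=3-1=2
e*dim=19*2=38


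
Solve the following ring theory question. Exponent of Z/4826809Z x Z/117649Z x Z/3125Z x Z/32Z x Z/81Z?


Exponent = lcm of the cyclic orders; pairwise coprime => product.
13^6*7^6*5^5*2^5*3^4=4826809*117649*3125*32*81=4599740941532100000


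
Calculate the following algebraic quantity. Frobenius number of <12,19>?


gcd(12,19)=1 => F=ab-a-b=12*19-12-19=228-31=197


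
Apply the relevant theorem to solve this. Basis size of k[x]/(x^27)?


Basis: 1,x,...,x^26
dim=27


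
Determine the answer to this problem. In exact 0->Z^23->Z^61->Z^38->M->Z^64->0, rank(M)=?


Alt sum=0:
(-1)^0*23 + (-1)^1*61 + (-1)^2*38 + (-1)^3*? + (-1)^4*64=0
rank(M)=64


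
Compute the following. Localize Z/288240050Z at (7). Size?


7-primary part: 288240050=7^8*50
Size=7^8=5764801


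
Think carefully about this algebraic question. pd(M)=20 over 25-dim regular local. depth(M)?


pd+depth=depth(R)=25
depth=25-20=5


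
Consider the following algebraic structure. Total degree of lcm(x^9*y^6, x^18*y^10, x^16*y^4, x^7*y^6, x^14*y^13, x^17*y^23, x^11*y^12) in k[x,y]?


lcm = componentwise max:
x: max(9,18,16,7,14,17,11)=18
y: max(6,10,4,6,13,23,12)=23
Total=18+23=41


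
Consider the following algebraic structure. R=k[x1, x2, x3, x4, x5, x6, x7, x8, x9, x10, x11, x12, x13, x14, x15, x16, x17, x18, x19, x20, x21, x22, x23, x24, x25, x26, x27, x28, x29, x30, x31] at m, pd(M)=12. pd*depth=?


pd+depth=31
depth=31-12=19
pd*depth=12*19=228


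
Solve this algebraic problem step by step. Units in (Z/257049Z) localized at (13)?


Local ring = Z/28561Z.
phi(28561) = 13^3*(13-1) = 26364


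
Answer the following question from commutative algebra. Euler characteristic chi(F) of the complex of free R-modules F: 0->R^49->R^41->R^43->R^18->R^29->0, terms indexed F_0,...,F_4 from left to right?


chi = sum (-1)^i * rank:
(-1)^0*49=49
(-1)^1*41=-41
(-1)^2*43=43
(-1)^3*18=-18
(-1)^4*29=29
chi=62


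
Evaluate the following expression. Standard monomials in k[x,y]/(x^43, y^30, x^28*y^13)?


k[x,y]/I, I = (x^43, y^30, x^28*y^13)
Rect: 43x30=1290. Corner: (43-28)x(30-13)=255.
dim = 1290-255 = 1035


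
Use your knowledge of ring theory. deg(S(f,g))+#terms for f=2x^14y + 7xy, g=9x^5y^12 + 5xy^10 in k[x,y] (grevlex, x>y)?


LT(f)=2x^14y, LT(g)=9x^5y^12
lcm(LM)=x^14y^12
S(f,g) (scaled by 18 to clear denominators) = 9y^11*f - 2x^9*g = -10x^10y^10 + 63xy^12
2 terms, deg 20.
20+2=22


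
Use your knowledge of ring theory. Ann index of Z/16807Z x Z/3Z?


Exponent = lcm of the cyclic orders; pairwise coprime => product.
7^5*3^1=16807*3=50421


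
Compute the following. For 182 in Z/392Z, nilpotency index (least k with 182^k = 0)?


182^k mod 392:
k=1: 182
k=2: 196
k=3: 0
First zero at k = 3


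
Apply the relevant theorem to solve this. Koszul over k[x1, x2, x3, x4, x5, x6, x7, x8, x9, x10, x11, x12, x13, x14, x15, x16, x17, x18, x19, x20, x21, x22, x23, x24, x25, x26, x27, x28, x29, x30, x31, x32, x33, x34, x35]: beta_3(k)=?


C(n,i)=C(35,3)=6545


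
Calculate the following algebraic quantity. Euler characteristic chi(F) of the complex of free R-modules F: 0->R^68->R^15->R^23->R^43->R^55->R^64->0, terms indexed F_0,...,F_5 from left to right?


chi = sum (-1)^i * rank:
(-1)^0*68=68
(-1)^1*15=-15
(-1)^2*23=23
(-1)^3*43=-43
(-1)^4*55=55
(-1)^5*64=-64
chi=24


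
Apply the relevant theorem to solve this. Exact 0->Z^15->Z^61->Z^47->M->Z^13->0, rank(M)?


Alt sum=0:
(-1)^0*15 + (-1)^1*61 + (-1)^2*47 + (-1)^3*? + (-1)^4*13=0
rank(M)=14


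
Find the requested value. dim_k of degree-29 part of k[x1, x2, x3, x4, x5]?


C(d+n-1,n-1)=C(33,4)=40920


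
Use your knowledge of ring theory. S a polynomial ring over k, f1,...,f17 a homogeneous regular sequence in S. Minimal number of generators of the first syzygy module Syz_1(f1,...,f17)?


Regular sequence => Koszul complex is the minimal free resolution.
Syz_1 minimally generated by Koszul relations f_i*e_j - f_j*e_i (i<j): mu(Syz_1) = beta_2 = C(m,2) = m(m-1)/2
m=17
17*16/2 = 136


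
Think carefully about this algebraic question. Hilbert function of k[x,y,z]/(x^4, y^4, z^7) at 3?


Need i<4, j<4, k<7 with i+j+k=3.
For each i, j ranges over max(0,3-i-6)..min(3,3-i):
  i=0: j in [0,3] -> 4
  i=1: j in [0,2] -> 3
  i=2: j in [0,1] -> 2
  i=3: j in [0,0] -> 1
H(3) = 4+3+2+1 = 10


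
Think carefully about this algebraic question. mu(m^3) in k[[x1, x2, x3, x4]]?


C(n+d-1,d)=C(6,3)=20


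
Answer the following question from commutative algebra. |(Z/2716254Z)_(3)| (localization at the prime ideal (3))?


3-primary part: 2716254=3^10*46
Size=3^10=59049


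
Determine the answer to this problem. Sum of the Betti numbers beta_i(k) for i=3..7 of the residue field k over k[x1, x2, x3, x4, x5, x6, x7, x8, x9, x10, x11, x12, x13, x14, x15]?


Koszul resolution: beta_i(k)=C(n,i), n=15
C(15,3)=455, C(15,4)=1365, C(15,5)=3003, C(15,6)=5005, C(15,7)=6435
Sum=16263


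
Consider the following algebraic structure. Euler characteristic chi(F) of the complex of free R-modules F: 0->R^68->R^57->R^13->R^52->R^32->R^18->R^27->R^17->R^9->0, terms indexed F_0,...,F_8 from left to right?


chi = sum (-1)^i * rank:
(-1)^0*68=68
(-1)^1*57=-57
(-1)^2*13=13
(-1)^3*52=-52
(-1)^4*32=32
(-1)^5*18=-18
(-1)^6*27=27
(-1)^7*17=-17
(-1)^8*9=9
chi=5


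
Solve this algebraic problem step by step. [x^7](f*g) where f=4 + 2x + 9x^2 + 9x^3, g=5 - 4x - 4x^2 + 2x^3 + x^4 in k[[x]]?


[x^7] = sum a_i*b_j, i+j=7
  9*1=9
Sum=9


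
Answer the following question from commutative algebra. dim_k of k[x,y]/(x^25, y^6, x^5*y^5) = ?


k[x,y]/I, I = (x^25, y^6, x^5*y^5)
Rect: 25x6=150. Corner: (25-5)x(6-5)=20.
dim = 150-20 = 130


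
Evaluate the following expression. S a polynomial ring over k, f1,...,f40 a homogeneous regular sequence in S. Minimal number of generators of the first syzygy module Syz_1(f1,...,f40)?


Regular sequence => Koszul complex is the minimal free resolution.
Syz_1 minimally generated by Koszul relations f_i*e_j - f_j*e_i (i<j): mu(Syz_1) = beta_2 = C(m,2) = m(m-1)/2
m=40
40*39/2 = 780


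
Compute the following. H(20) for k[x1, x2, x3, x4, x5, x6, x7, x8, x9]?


C(d+n-1,n-1)=C(28,8)=3108105


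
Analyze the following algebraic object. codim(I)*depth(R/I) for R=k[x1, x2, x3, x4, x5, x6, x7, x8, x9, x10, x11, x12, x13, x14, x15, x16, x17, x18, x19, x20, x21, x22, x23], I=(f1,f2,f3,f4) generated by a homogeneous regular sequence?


codim=4, depth=dim(R/I)=23-4=19
Product=4*19=76


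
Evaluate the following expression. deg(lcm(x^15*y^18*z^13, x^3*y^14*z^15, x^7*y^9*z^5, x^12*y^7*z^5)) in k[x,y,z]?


lcm = componentwise max:
x: max(15,3,7,12)=15
y: max(18,14,9,7)=18
z: max(13,15,5,5)=15
Total=15+18+15=48


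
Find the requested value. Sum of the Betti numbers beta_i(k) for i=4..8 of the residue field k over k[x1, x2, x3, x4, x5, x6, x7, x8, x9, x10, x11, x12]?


Koszul resolution: beta_i(k)=C(n,i), n=12
C(12,4)=495, C(12,5)=792, C(12,6)=924, C(12,7)=792, C(12,8)=495
Sum=3498


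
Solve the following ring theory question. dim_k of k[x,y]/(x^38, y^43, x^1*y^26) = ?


k[x,y]/I, I = (x^38, y^43, x^1*y^26)
Rect: 38x43=1634. Corner: (38-1)x(43-26)=629.
dim = 1634-629 = 1005


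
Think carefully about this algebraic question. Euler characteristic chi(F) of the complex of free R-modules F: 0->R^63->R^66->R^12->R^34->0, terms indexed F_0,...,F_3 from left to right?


chi = sum (-1)^i * rank:
(-1)^0*63=63
(-1)^1*66=-66
(-1)^2*12=12
(-1)^3*34=-34
chi=-25


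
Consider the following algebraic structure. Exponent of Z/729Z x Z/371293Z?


Exponent = lcm of the cyclic orders; pairwise coprime => product.
3^6*13^5=729*371293=270672597


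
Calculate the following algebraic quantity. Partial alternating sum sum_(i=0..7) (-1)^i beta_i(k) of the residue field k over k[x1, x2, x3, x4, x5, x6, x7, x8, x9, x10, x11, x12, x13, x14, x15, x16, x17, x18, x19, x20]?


Koszul resolution: beta_i(k)=C(n,i), n=20
sum_(i=0..p) (-1)^i C(n,i) = (-1)^p C(n-1,p)
(-1)^7*C(19,7) = (-1)^7*50388 = -50388


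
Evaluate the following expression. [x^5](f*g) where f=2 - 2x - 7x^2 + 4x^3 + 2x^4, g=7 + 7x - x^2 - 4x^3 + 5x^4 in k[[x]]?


[x^5] = sum a_i*b_j, i+j=5
  -2*5=-10
  -7*-4=28
  4*-1=-4
  2*7=14
Sum=28


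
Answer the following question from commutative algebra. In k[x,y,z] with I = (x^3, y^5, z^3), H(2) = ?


Need i<3, j<5, k<3 with i+j+k=2.
For each i, j ranges over max(0,2-i-2)..min(4,2-i):
  i=0: j in [0,2] -> 3
  i=1: j in [0,1] -> 2
  i=2: j in [0,0] -> 1
H(2) = 3+2+1 = 6


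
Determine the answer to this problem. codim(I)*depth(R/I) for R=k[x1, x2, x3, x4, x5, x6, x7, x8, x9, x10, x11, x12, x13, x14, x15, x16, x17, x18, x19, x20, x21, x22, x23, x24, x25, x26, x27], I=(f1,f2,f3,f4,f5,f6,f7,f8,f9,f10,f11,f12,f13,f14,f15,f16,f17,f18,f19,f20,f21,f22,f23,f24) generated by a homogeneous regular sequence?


codim=24, depth=dim(R/I)=27-24=3
Product=24*3=72


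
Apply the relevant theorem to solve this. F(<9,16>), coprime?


gcd(9,16)=1 => F=ab-a-b=9*16-9-16=144-25=119


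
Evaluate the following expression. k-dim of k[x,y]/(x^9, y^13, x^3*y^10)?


k[x,y]/I, I = (x^9, y^13, x^3*y^10)
Rect: 9x13=117. Corner: (9-3)x(13-10)=18.
dim = 117-18 = 99


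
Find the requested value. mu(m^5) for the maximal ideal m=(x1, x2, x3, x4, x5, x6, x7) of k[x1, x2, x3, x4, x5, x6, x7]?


Graded Nakayama: mu(m^d) = dim_k (m^d/m^(d+1)) = #degree-5 monomials in 7 vars
C(n+d-1,d)=C(11,5)=462


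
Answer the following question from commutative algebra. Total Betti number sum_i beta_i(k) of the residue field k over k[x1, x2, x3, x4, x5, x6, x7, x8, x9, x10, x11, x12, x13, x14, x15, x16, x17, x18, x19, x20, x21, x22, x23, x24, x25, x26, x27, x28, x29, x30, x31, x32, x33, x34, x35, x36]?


Koszul resolution: beta_i(k)=C(n,i), n=36
sum_i C(36,i) = 2^36 = 68719476736


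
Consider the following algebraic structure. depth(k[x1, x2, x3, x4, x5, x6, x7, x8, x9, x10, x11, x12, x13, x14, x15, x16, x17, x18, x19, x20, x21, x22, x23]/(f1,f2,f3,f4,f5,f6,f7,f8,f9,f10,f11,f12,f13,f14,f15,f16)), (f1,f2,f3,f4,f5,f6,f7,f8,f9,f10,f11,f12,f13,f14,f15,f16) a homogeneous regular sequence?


depth(R)=23
depth(R/I)=23-16=7


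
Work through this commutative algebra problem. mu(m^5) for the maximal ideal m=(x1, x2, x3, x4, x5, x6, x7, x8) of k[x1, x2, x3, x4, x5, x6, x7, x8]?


Graded Nakayama: mu(m^d) = dim_k (m^d/m^(d+1)) = #degree-5 monomials in 8 vars
C(n+d-1,d)=C(12,5)=792


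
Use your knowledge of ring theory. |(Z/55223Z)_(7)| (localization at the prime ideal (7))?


7-primary part: 55223=7^4*23
Size=7^4=2401


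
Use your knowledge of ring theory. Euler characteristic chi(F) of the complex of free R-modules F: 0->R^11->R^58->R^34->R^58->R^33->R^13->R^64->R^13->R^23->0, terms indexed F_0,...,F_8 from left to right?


chi = sum (-1)^i * rank:
(-1)^0*11=11
(-1)^1*58=-58
(-1)^2*34=34
(-1)^3*58=-58
(-1)^4*33=33
(-1)^5*13=-13
(-1)^6*64=64
(-1)^7*13=-13
(-1)^8*23=23
chi=23


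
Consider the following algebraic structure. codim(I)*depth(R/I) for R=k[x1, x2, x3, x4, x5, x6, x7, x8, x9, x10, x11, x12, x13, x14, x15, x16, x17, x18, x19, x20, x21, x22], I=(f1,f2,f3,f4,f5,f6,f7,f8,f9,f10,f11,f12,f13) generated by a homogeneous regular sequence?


codim=13, depth=dim(R/I)=22-13=9
Product=13*9=117


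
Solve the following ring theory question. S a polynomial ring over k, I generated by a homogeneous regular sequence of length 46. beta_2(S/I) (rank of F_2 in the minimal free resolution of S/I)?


Regular sequence => Koszul complex is the minimal free resolution.
Syz_1 minimally generated by Koszul relations f_i*e_j - f_j*e_i (i<j): mu(Syz_1) = beta_2 = C(m,2) = m(m-1)/2
m=46
46*45/2 = 1035


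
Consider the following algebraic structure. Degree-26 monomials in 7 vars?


C(d+n-1,n-1)=C(32,6)=906192


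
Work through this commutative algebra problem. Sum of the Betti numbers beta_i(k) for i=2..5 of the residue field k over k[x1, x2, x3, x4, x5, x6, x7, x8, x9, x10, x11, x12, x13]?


Koszul resolution: beta_i(k)=C(n,i), n=13
C(13,2)=78, C(13,3)=286, C(13,4)=715, C(13,5)=1287
Sum=2366


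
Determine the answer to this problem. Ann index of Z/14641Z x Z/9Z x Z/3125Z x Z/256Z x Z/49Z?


Exponent = lcm of the cyclic orders; pairwise coprime => product.
11^4*3^2*5^5*2^8*7^2=14641*9*3125*256*49=5165344800000


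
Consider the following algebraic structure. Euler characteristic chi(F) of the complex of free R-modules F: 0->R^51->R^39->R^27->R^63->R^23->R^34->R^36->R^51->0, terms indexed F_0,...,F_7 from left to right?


chi = sum (-1)^i * rank:
(-1)^0*51=51
(-1)^1*39=-39
(-1)^2*27=27
(-1)^3*63=-63
(-1)^4*23=23
(-1)^5*34=-34
(-1)^6*36=36
(-1)^7*51=-51
chi=-50


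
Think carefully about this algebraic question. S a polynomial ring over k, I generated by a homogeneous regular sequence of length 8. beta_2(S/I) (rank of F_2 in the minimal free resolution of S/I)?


Regular sequence => Koszul complex is the minimal free resolution.
Syz_1 minimally generated by Koszul relations f_i*e_j - f_j*e_i (i<j): mu(Syz_1) = beta_2 = C(m,2) = m(m-1)/2
m=8
8*7/2 = 28


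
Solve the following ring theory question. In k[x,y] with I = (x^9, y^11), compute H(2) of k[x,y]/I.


k[x,y], I = (x^9, y^11), d = 2
Need i < 9 and d-i < 11.
Range: 0 <= i <= 2.
H(2) = 3


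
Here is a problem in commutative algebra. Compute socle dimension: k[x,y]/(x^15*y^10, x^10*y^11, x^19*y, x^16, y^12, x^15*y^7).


Socle = ann(m) = span of standard monomials u with x*u, y*u in I (staircase corners).
Redundant generators: x^19*y, x^15*y^10
Minimal generators: x^16, x^15*y^7, x^10*y^11, y^12
Corners: x^9y^11, x^14y^10, x^15y^6
Socle dim=3


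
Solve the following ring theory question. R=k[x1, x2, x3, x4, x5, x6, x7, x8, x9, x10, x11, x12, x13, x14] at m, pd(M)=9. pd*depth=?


pd+depth=14
depth=14-9=5
pd*depth=9*5=45


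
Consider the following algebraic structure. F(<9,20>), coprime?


gcd(9,20)=1 => F=ab-a-b=9*20-9-20=180-29=151


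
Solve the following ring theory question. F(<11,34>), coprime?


gcd(11,34)=1 => F=ab-a-b=11*34-11-34=374-45=329


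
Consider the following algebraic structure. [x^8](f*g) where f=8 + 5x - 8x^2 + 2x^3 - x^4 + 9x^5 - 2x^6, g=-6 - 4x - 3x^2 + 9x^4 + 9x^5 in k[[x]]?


[x^8] = sum a_i*b_j, i+j=8
  2*9=18
  -1*9=-9
  -2*-3=6
Sum=15


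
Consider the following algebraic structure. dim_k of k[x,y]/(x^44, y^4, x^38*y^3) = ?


k[x,y]/I, I = (x^44, y^4, x^38*y^3)
Rect: 44x4=176. Corner: (44-38)x(4-3)=6.
dim = 176-6 = 170


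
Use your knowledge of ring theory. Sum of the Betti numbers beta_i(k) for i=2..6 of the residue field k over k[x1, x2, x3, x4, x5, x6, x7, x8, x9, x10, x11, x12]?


Koszul resolution: beta_i(k)=C(n,i), n=12
C(12,2)=66, C(12,3)=220, C(12,4)=495, C(12,5)=792, C(12,6)=924
Sum=2497


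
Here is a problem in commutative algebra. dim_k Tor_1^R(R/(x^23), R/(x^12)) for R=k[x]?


Tor_1(R/I,R/J)=(I cap J)/IJ=(x^23)/(x^35)
dim=35-23=min(23,12)=12


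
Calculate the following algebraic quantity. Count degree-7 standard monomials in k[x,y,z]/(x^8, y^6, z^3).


Need i<8, j<6, k<3 with i+j+k=7.
For each i, j ranges over max(0,7-i-2)..min(5,7-i):
  i=0: j in [5,5] -> 1
  i=1: j in [4,5] -> 2
  i=2: j in [3,5] -> 3
  i=3: j in [2,4] -> 3
  i=4: j in [1,3] -> 3
  i=5: j in [0,2] -> 3
  i=6: j in [0,1] -> 2
  i=7: j in [0,0] -> 1
H(7) = 1+2+3+3+3+3+2+1 = 18


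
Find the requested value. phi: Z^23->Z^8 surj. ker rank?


rank(ker) = 23-8 = 15


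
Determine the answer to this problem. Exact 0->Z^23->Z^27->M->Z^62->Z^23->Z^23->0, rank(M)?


Alt sum=0:
(-1)^0*23 + (-1)^1*27 + (-1)^2*? + (-1)^3*62 + (-1)^4*23 + (-1)^5*23=0
rank(M)=66


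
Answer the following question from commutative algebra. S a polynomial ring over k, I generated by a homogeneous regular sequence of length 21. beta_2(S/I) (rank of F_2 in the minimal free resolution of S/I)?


Regular sequence => Koszul complex is the minimal free resolution.
Syz_1 minimally generated by Koszul relations f_i*e_j - f_j*e_i (i<j): mu(Syz_1) = beta_2 = C(m,2) = m(m-1)/2
m=21
21*20/2 = 210
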